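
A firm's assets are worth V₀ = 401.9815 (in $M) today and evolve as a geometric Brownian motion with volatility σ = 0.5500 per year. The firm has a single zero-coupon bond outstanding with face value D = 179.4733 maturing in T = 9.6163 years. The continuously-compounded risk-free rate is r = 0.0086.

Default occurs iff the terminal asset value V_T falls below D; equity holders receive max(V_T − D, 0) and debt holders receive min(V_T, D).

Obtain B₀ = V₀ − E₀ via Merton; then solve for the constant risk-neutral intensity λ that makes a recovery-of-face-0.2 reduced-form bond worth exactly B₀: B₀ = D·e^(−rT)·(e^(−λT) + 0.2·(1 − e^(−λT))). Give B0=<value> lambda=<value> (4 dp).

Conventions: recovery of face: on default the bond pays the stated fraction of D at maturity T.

B0=95.2089 lambda=0.0785

With assets at 401.9815 and a single debt payment of 179.4733 at 9.6163 years:
d₁ = [ln(V₀/D) + (r + σ²/2)T] / (σ√T)
   = [ln(401.9815/179.4733) + (0.0086 + 0.5·0.5500²)·9.6163] / (0.5500·√9.6163)
   = [0.806380 + 1.537166] / 1.705559 = 1.374063
d₂ = d₁ − σ√T = 1.374063 − 1.705559 = -0.331496
N(d₁) = 0.915289,  N(d₂) = 0.370135,  e^(−rT) = 0.920627
E₀ = V₀·N(d₁) − D·e^(−rT)·N(d₂)
   = 401.9815·0.915289 − 179.4733·0.920627·0.370135 = 306.772556
B₀ = V₀ − E₀ = 401.9815 − 306.772556 = 95.208944
e^(−λT) = (B₀·e^(rT)/D − 0.2)/(1 − 0.2) = (95.2089·1.086216/179.4733 − 0.2)/0.8 = 0.47028429
λ = −ln(0.47028429)/9.6163 = 0.078452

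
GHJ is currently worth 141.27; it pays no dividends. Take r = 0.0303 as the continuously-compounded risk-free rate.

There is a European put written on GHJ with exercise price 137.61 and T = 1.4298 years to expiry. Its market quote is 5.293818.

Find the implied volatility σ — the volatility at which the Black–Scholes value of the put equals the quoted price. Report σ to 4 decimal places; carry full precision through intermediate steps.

sigma = 0.1427

At σ = 0.1427 the Black–Scholes value reproduces the quote:
σ√T = 0.1427·√1.4298 = 0.170632
d₁ = (ln(S/K) + (r+σ²/2)T) / (σ√T) = (ln(141.27/137.61) + (0.0303+0.1427²/2)·1.4298) / 0.170632 = (0.026249 + 0.057881) / 0.170632 = 0.493048
d₂ = d₁ − σ√T = 0.493048 − 0.170632 = 0.322416
e^{−rT} = 0.957602
N(−d₁) = 0.310989,  N(−d₂) = 0.373569
V = K·e^{−rT}·N(−d₂) − S·N(−d₁) = 49.227274 − 43.933456 = 5.293818 (equal to the quote); since ∂V/∂σ > 0 for all σ, the implied volatility is unique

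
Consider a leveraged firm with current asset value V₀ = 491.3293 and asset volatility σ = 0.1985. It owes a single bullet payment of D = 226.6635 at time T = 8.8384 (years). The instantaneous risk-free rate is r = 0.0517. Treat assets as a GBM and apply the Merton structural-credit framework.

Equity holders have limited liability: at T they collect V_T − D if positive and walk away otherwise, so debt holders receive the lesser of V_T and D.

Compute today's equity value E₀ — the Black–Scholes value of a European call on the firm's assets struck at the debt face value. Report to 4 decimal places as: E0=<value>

E0=348.8223

Apply the equity-as-call identities (strike 226.6635, horizon 8.8384 years):
d₁ = [ln(V₀/D) + (r + σ²/2)T] / (σ√T)
   = [ln(491.3293/226.6635) + (0.0517 + 0.5·0.1985²)·8.8384] / (0.1985·√8.8384)
   = [0.773648 + 0.631072] / 0.590130 = 2.380358
d₂ = d₁ − σ√T = 2.380358 − 0.590130 = 1.790229
N(d₁) = 0.991352,  N(d₂) = 0.963291,  e^(−rT) = 0.633215
E₀ = V₀·N(d₁) − D·e^(−rT)·N(d₂)
   = 491.3293·0.991352 − 226.6635·0.633215·0.963291 = 348.822266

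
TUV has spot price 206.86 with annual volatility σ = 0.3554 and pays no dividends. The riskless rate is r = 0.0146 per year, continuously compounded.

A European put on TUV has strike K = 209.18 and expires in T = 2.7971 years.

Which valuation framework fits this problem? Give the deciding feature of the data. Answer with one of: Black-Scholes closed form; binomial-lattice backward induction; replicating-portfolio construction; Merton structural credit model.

framework: Black-Scholes closed form

Key observation: everything needed for the exact continuous-time valuation of the European put on TUV (strike 209.18) is given, and no feature rules the closed form out.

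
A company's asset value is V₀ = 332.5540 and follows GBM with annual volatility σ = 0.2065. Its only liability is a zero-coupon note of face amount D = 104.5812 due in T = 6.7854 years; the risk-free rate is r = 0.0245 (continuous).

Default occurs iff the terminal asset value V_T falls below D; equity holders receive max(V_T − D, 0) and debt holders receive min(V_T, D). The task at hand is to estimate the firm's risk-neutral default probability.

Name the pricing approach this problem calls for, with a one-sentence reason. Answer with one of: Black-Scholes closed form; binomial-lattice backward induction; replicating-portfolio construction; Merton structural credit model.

framework: Merton structural credit model

Key observation: the question is about default risk generated by asset-value dynamics against a debt face of 104.5812 — the structural framework prices exactly that.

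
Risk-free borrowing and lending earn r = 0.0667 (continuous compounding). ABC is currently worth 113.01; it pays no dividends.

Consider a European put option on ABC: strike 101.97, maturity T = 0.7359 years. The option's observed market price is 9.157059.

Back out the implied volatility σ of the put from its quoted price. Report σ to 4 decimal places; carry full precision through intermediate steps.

At σ = 0.4448 the Black–Scholes value reproduces the quote:
σ√T = 0.4448·√0.7359 = 0.381570
d₁ = (ln(S/K) + (r+σ²/2)T) / (σ√T) = (ln(113.01/101.97) + (0.0667+0.4448²/2)·0.7359) / 0.381570 = (0.102798 + 0.121882) / 0.381570 = 0.588830
d₂ = d₁ − σ√T = 0.588830 − 0.381570 = 0.207260
e^{−rT} = 0.952101
N(−d₁) = 0.277988,  N(−d₂) = 0.417903
V = K·e^{−rT}·N(−d₂) − S·N(−d₁) = 40.572428 − 31.415369 = 9.157059 (matching the quote); vega is positive throughout, so no other σ reproduces this price

sigma = 0.4448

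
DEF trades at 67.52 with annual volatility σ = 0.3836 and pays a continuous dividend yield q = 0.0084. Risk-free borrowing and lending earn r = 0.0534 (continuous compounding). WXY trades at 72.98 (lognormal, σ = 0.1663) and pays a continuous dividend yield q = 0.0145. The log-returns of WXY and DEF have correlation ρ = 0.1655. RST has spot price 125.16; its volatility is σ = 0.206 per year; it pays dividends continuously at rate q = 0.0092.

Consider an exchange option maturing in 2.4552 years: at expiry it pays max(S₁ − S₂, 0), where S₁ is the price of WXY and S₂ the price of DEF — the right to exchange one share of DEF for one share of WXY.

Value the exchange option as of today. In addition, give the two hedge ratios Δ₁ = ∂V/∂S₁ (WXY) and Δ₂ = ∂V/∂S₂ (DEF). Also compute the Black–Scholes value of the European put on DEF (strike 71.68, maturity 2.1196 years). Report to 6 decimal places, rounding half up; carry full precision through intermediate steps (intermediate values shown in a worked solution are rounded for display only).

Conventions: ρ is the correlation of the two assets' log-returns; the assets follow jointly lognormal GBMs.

σ_eff = √(σ₁² + σ₂² − 2ρσ₁σ₂) = √(0.1663² + 0.3836² − 2·0.1655·0.1663·0.3836) = 0.392032
d₁ = (ln(S₁/S₂) + (q₂ − q₁ + σ_eff²/2)T) / (σ_eff√T) = (ln(72.98/67.52) + (0.0084 − 0.0145 + 0.076845)·2.4552) / 0.614278 = 0.409348
d₂ = d₁ − σ_eff√T = 0.409348 − 0.614278 = -0.204930
N(d₁) = 0.658858,  N(d₂) = 0.418813
V = S₁·e^{−q₁T}·N(d₁) − S₂·e^{−q₂T}·N(d₂) = 46.401776 − 27.701051 = 18.700725
Δ₁ = e^{−q₁T}·N(d₁) = 0.635815;  Δ₂ = −e^{−q₂T}·N(d₂) = -0.410264
[vanilla: DEF put K=71.68]
σ√T = 0.3836·√2.1196 = 0.558477
d₁ = (ln(S/K) + (r−q+σ²/2)T) / (σ√T) = (ln(67.52/71.68) + (0.0534−0.0084+0.3836²/2)·2.1196) / 0.558477 = (-0.059788 + 0.251330) / 0.558477 = 0.342973
d₂ = d₁ − σ√T = 0.342973 − 0.558477 = -0.215505
e^{−rT} = 0.892984
e^{−qT} = 0.982353
N(−d₁) = 0.365809,  N(−d₂) = 0.585313
price = K·e^{−rT}·N(−d₂) − S·e^{−qT}·N(−d₁) = 37.465354 − 24.263581 = 13.201772

exchange price = 18.700725
Δ1 = 0.635815
Δ2 = -0.410264
price(DEF put K=71.68) = 13.201772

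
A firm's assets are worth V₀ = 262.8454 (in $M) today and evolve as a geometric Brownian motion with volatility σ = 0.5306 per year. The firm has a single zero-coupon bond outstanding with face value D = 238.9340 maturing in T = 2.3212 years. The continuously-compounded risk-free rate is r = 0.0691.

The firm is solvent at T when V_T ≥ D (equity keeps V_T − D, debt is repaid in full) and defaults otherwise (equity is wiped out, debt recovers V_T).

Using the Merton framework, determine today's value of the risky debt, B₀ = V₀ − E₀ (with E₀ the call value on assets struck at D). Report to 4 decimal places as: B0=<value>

B0=156.5641

Work the structural quantities from V₀ = 262.8454 against face 238.9340:
d₁ = [ln(V₀/D) + (r + σ²/2)T] / (σ√T)
   = [ln(262.8454/238.9340) + (0.0691 + 0.5·0.5306²)·2.3212] / (0.5306·√2.3212)
   = [0.095379 + 0.487146] / 0.808395 = 0.720594
d₂ = d₁ − σ√T = 0.720594 − 0.808395 = -0.087801
N(d₁) = 0.764420,  N(d₂) = 0.465018,  e^(−rT) = 0.851807
E₀ = V₀·N(d₁) − D·e^(−rT)·N(d₂)
   = 262.8454·0.764420 − 238.9340·0.851807·0.465018 = 106.281342
B₀ = V₀ − E₀ = 262.8454 − 106.281342 = 156.564058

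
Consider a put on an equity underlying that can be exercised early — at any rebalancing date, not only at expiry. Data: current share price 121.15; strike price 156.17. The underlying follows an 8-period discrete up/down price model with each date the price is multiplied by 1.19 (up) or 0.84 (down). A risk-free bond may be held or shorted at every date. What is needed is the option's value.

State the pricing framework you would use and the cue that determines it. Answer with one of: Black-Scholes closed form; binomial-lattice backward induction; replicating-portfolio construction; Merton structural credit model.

framework: binomial-lattice backward induction

Key observation: the exercise right at every one of the 8 steps is what matters: each node needs max(156.17 − S, continuation), which only the stepwise tree valuation starting from spot 121.15 delivers.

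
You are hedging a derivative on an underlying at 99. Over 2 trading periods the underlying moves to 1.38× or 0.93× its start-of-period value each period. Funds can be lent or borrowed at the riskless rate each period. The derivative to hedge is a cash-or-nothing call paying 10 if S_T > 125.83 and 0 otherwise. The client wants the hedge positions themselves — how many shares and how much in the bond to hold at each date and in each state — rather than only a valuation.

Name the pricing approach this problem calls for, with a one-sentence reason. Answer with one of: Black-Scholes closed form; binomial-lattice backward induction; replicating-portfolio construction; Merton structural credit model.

framework: replicating-portfolio construction

Key observation: what is demanded is not a single number but the (Δ, B) position at each node of the 1.38/0.93 tree starting at 99; constructing those positions is the replicating-portfolio method.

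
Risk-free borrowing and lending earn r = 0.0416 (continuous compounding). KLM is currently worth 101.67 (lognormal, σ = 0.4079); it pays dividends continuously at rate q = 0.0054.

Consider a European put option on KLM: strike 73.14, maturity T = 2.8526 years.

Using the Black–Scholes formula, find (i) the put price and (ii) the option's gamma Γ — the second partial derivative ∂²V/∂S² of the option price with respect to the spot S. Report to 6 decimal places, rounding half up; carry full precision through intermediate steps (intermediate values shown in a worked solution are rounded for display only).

price = 8.667591
Γ = 0.003496

σ√T = 0.4079·√2.8526 = 0.688928
d₁ = (ln(S/K) + (r−q+σ²/2)T) / (σ√T) = (ln(101.67/73.14) + (0.0416−0.0054+0.4079²/2)·2.8526) / 0.688928 = (0.329357 + 0.340575) / 0.688928 = 0.972426
d₂ = d₁ − σ√T = 0.972426 − 0.688928 = 0.283498
e^{−rT} = 0.888102
e^{−qT} = 0.984714
N(−d₁) = 0.165419,  N(−d₂) = 0.388398
Put price V = K·e^{−rT}·N(−d₂) − S·e^{−qT}·N(−d₁) = 25.228683 − 16.561092 = 8.667591
φ(d₁) = (1/√(2π))·e^{−d₁²/2} = 0.248641
Γ = e^{−qT}·φ(d₁) / (S·σ·√T) = 0.003496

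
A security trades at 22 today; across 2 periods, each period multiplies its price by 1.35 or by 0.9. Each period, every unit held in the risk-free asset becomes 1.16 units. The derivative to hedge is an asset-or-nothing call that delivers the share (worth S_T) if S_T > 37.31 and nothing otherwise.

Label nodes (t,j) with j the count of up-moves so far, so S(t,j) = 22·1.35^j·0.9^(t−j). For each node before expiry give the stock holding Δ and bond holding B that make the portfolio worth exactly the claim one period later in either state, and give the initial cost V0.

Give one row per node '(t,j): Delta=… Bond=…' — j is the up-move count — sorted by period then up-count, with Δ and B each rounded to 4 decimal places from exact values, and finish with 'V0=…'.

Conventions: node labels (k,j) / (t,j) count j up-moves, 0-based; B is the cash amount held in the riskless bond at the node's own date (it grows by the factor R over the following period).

Risk-neutral probability p* = (R−d)/(u−d) = (1.16−0.9)/(1.35−0.9) = 0.5778.
Expiry values: V(2,0)=0.0000, V(2,1)=0.0000, V(2,2)=40.0950
Node (1,0) S=19.8000: V=(p*·0.0000+(1−p*)·0.0000)/1.16=0.0000; Δ=(0.0000−0.0000)/(26.7300−17.8200)=0.0000; B=V−Δ·S=0.0000
Node (1,1) S=29.7000: V=(p*·40.0950+(1−p*)·0.0000)/1.16=19.9707; Δ=(40.0950−0.0000)/(40.0950−26.7300)=3.0000; B=V−Δ·S=-69.1293
Node (0,0) S=22.0000: V=(p*·19.9707+(1−p*)·0.0000)/1.16=9.9471; Δ=(19.9707−0.0000)/(29.7000−19.8000)=2.0172; B=V−Δ·S=-34.4322
Sanity check at the root: Δ(0,0)·S0 + B(0,0) reproduces V0 = 9.9471.

(0,0): Delta=2.0172 Bond=-34.4322
(1,0): Delta=0.0000 Bond=0.0000
(1,1): Delta=3.0000 Bond=-69.1293
V0=9.9471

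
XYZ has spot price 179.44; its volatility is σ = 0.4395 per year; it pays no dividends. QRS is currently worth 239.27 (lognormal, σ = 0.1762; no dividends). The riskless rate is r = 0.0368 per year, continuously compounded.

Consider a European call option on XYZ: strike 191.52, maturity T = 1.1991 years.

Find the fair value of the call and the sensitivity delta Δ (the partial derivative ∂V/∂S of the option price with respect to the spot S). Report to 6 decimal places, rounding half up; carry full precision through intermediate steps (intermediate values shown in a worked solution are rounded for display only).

price = 32.610981
Δ = 0.578066

σ√T = 0.4395·√1.1991 = 0.481268
d₁ = (ln(S/K) + (r+σ²/2)T) / (σ√T) = (ln(179.44/191.52) + (0.0368+0.4395²/2)·1.1991) / 0.481268 = (-0.065151 + 0.159936) / 0.481268 = 0.196948
d₂ = d₁ − σ√T = 0.196948 − 0.481268 = -0.284319
e^{−rT} = 0.956833
N(d₁) = 0.578066,  N(d₂) = 0.388083
Call price V = S·N(d₁) − K·e^{−rT}·N(d₂) = 103.728153 − 71.117172 = 32.610981
Δ = N(d₁) = 0.578066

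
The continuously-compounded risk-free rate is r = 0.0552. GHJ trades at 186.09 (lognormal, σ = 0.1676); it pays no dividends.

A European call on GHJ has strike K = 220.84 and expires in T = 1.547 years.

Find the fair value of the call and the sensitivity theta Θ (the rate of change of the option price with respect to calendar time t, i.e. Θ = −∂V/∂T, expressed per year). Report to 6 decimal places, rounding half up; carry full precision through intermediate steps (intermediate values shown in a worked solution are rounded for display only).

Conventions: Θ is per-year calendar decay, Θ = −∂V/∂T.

price = 9.145407
Θ = -8.161971

σ√T = 0.1676·√1.547 = 0.208458
d₁ = (ln(S/K) + (r+σ²/2)T) / (σ√T) = (ln(186.09/220.84) + (0.0552+0.1676²/2)·1.547) / 0.208458 = (-0.171208 + 0.107122) / 0.208458 = -0.307429
d₂ = d₁ − σ√T = -0.307429 − 0.208458 = -0.515888
e^{−rT} = 0.918150
N(d₁) = 0.379258,  N(d₂) = 0.302966
Call price V = S·N(d₁) − K·e^{−rT}·N(d₂) = 70.576175 − 61.430768 = 9.145407
φ(d₁) = (1/√(2π))·e^{−d₁²/2} = 0.380528
Θ = −S·φ(d₁)·σ/(2√T) − r·K·e^{−rT}·N(d₂) = −4.770993 − 3.390978 = -8.161971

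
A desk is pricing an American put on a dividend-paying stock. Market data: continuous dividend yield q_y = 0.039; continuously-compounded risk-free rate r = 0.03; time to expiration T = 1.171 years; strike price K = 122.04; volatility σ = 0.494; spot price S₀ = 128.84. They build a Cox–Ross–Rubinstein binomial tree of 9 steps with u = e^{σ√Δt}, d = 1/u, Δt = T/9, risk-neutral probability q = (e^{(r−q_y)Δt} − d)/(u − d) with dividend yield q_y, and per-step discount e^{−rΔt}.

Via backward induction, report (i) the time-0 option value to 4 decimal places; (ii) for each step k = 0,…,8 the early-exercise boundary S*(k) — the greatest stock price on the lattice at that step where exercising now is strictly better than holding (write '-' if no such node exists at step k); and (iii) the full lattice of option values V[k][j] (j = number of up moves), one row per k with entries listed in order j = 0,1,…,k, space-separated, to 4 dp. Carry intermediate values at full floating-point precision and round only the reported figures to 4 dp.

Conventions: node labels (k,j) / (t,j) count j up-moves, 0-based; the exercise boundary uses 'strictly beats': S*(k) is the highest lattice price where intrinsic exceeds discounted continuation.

price = 23.5104
boundary = - - - - - 52.8586 63.1688 75.4900 90.2145
tree:
23.5104
30.8732 14.7981
39.5150 20.6757 7.8087
49.1551 28.1833 11.7635 3.0873
59.2761 37.3246 17.3578 5.0910 0.6877
69.1814 47.7943 24.9696 8.2908 1.2605 0.0000
77.8088 58.8712 34.7943 13.2886 2.3105 0.0000 0.0000
85.0281 69.1814 46.5500 20.8602 4.2351 0.0000 0.0000 0.0000
91.0691 77.8088 58.8712 31.8255 7.7627 0.0000 0.0000 0.0000 0.0000
96.1241 85.0281 69.1814 46.5500 14.2289 0.0000 0.0000 0.0000 0.0000 0.0000

Δt=0.13011  u=1.19505  d=0.83678  q=0.45230  discount=0.99610
step 9 (expiry): payoffs max(K−S,0) = 96.1241 85.0281 69.1814 46.5500 14.2289 0.0000 0.0000 0.0000 0.0000 0.0000
step 8: (k=8,j=0): S=30.9709, K−S=91.0691, hold=90.7504 ⇒ V=91.0691 exercise | (k=8,j=1): S=44.2312, K−S=77.8088, hold=77.5573 ⇒ V=77.8088 exercise | (k=8,j=2): S=63.1688, K−S=58.8712, hold=58.7155 ⇒ V=58.8712 exercise | (k=8,j=3): S=90.2145, K−S=31.8255, hold=31.8066 ⇒ V=31.8255 exercise | (k=8,j=4): S=128.8400, K−S=0.0000, hold=7.7627 ⇒ V=7.7627 continue | (k=8,j=5): S=184.0030, K−S=0.0000, hold=0.0000 ⇒ V=0.0000 continue | (k=8,j=6): S=262.7841, K−S=0.0000, hold=0.0000 ⇒ V=0.0000 continue | (k=8,j=7): S=375.2954, K−S=0.0000, hold=0.0000 ⇒ V=0.0000 continue | (k=8,j=8): S=535.9785, K−S=0.0000, hold=0.0000 ⇒ V=0.0000 continue  boundary S*=90.2145
step 7: (k=7,j=0): S=37.0119, K−S=85.0281, hold=84.7400 ⇒ V=85.0281 exercise | (k=7,j=1): S=52.8586, K−S=69.1814, hold=68.9735 ⇒ V=69.1814 exercise | (k=7,j=2): S=75.4900, K−S=46.5500, hold=46.4566 ⇒ V=46.5500 exercise | (k=7,j=3): S=107.8111, K−S=14.2289, hold=20.8602 ⇒ V=20.8602 continue | (k=7,j=4): S=153.9706, K−S=0.0000, hold=4.2351 ⇒ V=4.2351 continue | (k=7,j=5): S=219.8933, K−S=0.0000, hold=0.0000 ⇒ V=0.0000 continue | (k=7,j=6): S=314.0408, K−S=0.0000, hold=0.0000 ⇒ V=0.0000 continue | (k=7,j=7): S=448.4977, K−S=0.0000, hold=0.0000 ⇒ V=0.0000 continue  boundary S*=75.4900
step 6: (k=6,j=0): S=44.2312, K−S=77.8088, hold=77.5573 ⇒ V=77.8088 exercise | (k=6,j=1): S=63.1688, K−S=58.8712, hold=58.7155 ⇒ V=58.8712 exercise | (k=6,j=2): S=90.2145, K−S=31.8255, hold=34.7943 ⇒ V=34.7943 continue | (k=6,j=3): S=128.8400, K−S=0.0000, hold=13.2886 ⇒ V=13.2886 continue | (k=6,j=4): S=184.0030, K−S=0.0000, hold=2.3105 ⇒ V=2.3105 continue | (k=6,j=5): S=262.7841, K−S=0.0000, hold=0.0000 ⇒ V=0.0000 continue | (k=6,j=6): S=375.2954, K−S=0.0000, hold=0.0000 ⇒ V=0.0000 continue  boundary S*=63.1688
step 5: (k=5,j=0): S=52.8586, K−S=69.1814, hold=68.9735 ⇒ V=69.1814 exercise | (k=5,j=1): S=75.4900, K−S=46.5500, hold=47.7943 ⇒ V=47.7943 continue | (k=5,j=2): S=107.8111, K−S=14.2289, hold=24.9696 ⇒ V=24.9696 continue | (k=5,j=3): S=153.9706, K−S=0.0000, hold=8.2908 ⇒ V=8.2908 continue | (k=5,j=4): S=219.8933, K−S=0.0000, hold=1.2605 ⇒ V=1.2605 continue | (k=5,j=5): S=314.0408, K−S=0.0000, hold=0.0000 ⇒ V=0.0000 continue  boundary S*=52.8586
step 4: (k=4,j=0): S=63.1688, K−S=58.8712, hold=59.2761 ⇒ V=59.2761 continue | (k=4,j=1): S=90.2145, K−S=31.8255, hold=37.3246 ⇒ V=37.3246 continue | (k=4,j=2): S=128.8400, K−S=0.0000, hold=17.3578 ⇒ V=17.3578 continue | (k=4,j=3): S=184.0030, K−S=0.0000, hold=5.0910 ⇒ V=5.0910 continue | (k=4,j=4): S=262.7841, K−S=0.0000, hold=0.6877 ⇒ V=0.6877 continue  boundary S*=-
step 3: (k=3,j=0): S=75.4900, K−S=46.5500, hold=49.1551 ⇒ V=49.1551 continue | (k=3,j=1): S=107.8111, K−S=14.2289, hold=28.1833 ⇒ V=28.1833 continue | (k=3,j=2): S=153.9706, K−S=0.0000, hold=11.7635 ⇒ V=11.7635 continue | (k=3,j=3): S=219.8933, K−S=0.0000, hold=3.0873 ⇒ V=3.0873 continue  boundary S*=-
step 2: (k=2,j=0): S=90.2145, K−S=31.8255, hold=39.5150 ⇒ V=39.5150 continue | (k=2,j=1): S=128.8400, K−S=0.0000, hold=20.6757 ⇒ V=20.6757 continue | (k=2,j=2): S=184.0030, K−S=0.0000, hold=7.8087 ⇒ V=7.8087 continue  boundary S*=-
step 1: (k=1,j=0): S=107.8111, K−S=14.2289, hold=30.8732 ⇒ V=30.8732 continue | (k=1,j=1): S=153.9706, K−S=0.0000, hold=14.7981 ⇒ V=14.7981 continue  boundary S*=-
step 0: (k=0,j=0): S=128.8400, K−S=0.0000, hold=23.5104 ⇒ V=23.5104 continue  boundary S*=-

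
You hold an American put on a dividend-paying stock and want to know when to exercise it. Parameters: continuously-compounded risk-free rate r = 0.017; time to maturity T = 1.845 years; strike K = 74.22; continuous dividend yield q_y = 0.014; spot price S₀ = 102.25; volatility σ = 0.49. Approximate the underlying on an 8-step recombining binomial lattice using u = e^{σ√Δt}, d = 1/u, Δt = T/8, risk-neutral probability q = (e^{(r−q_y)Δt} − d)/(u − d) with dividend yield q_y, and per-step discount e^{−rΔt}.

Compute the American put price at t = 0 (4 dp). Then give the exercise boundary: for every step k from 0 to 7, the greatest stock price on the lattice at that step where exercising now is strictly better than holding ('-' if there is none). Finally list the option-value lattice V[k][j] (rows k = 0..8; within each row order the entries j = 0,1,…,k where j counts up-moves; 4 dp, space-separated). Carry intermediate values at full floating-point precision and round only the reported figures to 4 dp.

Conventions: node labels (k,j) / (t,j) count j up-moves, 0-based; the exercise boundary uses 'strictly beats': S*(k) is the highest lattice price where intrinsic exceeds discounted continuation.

params: Δt=0.23062 u=1.26531 d=0.79032 q=0.44290 e^(-rΔt)=0.99609
t_8 payoffs: 58.6569 49.3035 34.3286 10.3537 0.0000 0.0000 0.0000 0.0000 0.0000
t_7: node(7,0) S=19.6921 payoff=54.5279 vs cont=54.3010 → 54.5279 [stop]  node(7,1) S=31.5271 payoff=42.6929 vs cont=42.5041 → 42.6929 [stop]  node(7,2) S=50.4749 payoff=23.7451 vs cont=23.6174 → 23.7451 [stop]  node(7,3) S=80.8104 payoff=0.0000 vs cont=5.7455 → 5.7455 [wait]  node(7,4) S=129.3776 payoff=0.0000 vs cont=0.0000 → 0.0000 [wait]  node(7,5) S=207.1339 payoff=0.0000 vs cont=0.0000 → 0.0000 [wait]  node(7,6) S=331.6217 payoff=0.0000 vs cont=0.0000 → 0.0000 [wait]  node(7,7) S=530.9270 payoff=0.0000 vs cont=0.0000 → 0.0000 [wait]  ⇒ S*(7)=50.4749
t_6: node(6,0) S=24.9165 payoff=49.3035 vs cont=49.0934 → 49.3035 [stop]  node(6,1) S=39.8914 payoff=34.3286 vs cont=34.1667 → 34.3286 [stop]  node(6,2) S=63.8663 payoff=10.3537 vs cont=15.7114 → 15.7114 [wait]  node(6,3) S=102.2500 payoff=0.0000 vs cont=3.1883 → 3.1883 [wait]  node(6,4) S=163.7024 payoff=0.0000 vs cont=0.0000 → 0.0000 [wait]  node(6,5) S=262.0879 payoff=0.0000 vs cont=0.0000 → 0.0000 [wait]  node(6,6) S=419.6033 payoff=0.0000 vs cont=0.0000 → 0.0000 [wait]  ⇒ S*(6)=39.8914
t_5: node(5,0) S=31.5271 payoff=42.6929 vs cont=42.5041 → 42.6929 [stop]  node(5,1) S=50.4749 payoff=23.7451 vs cont=25.9810 → 25.9810 [wait]  node(5,2) S=80.8104 payoff=0.0000 vs cont=10.1252 → 10.1252 [wait]  node(5,3) S=129.3776 payoff=0.0000 vs cont=1.7693 → 1.7693 [wait]  node(5,4) S=207.1339 payoff=0.0000 vs cont=0.0000 → 0.0000 [wait]  node(5,5) S=331.6217 payoff=0.0000 vs cont=0.0000 → 0.0000 [wait]  ⇒ S*(5)=31.5271
t_4: node(4,0) S=39.8914 payoff=34.3286 vs cont=35.1531 → 35.1531 [wait]  node(4,1) S=63.8663 payoff=10.3537 vs cont=18.8843 → 18.8843 [wait]  node(4,2) S=102.2500 payoff=0.0000 vs cont=6.3992 → 6.3992 [wait]  node(4,3) S=163.7024 payoff=0.0000 vs cont=0.9818 → 0.9818 [wait]  node(4,4) S=262.0879 payoff=0.0000 vs cont=0.0000 → 0.0000 [wait]  ⇒ S*(4)=-
t_3: node(3,0) S=50.4749 payoff=23.7451 vs cont=27.8383 → 27.8383 [wait]  node(3,1) S=80.8104 payoff=0.0000 vs cont=13.3024 → 13.3024 [wait]  node(3,2) S=129.3776 payoff=0.0000 vs cont=3.9842 → 3.9842 [wait]  node(3,3) S=207.1339 payoff=0.0000 vs cont=0.5448 → 0.5448 [wait]  ⇒ S*(3)=-
t_2: node(2,0) S=63.8663 payoff=10.3537 vs cont=21.3167 → 21.3167 [wait]  node(2,1) S=102.2500 payoff=0.0000 vs cont=9.1395 → 9.1395 [wait]  node(2,2) S=163.7024 payoff=0.0000 vs cont=2.4513 → 2.4513 [wait]  ⇒ S*(2)=-
t_1: node(1,0) S=80.8104 payoff=0.0000 vs cont=15.8611 → 15.8611 [wait]  node(1,1) S=129.3776 payoff=0.0000 vs cont=6.1531 → 6.1531 [wait]  ⇒ S*(1)=-
t_0: node(0,0) S=102.2500 payoff=0.0000 vs cont=11.5162 → 11.5162 [wait]  ⇒ S*(0)=-

price = 11.5162
boundary = - - - - - 31.5271 39.8914 50.4749
tree:
11.5162
15.8611 6.1531
21.3167 9.1395 2.4513
27.8383 13.3024 3.9842 0.5448
35.1531 18.8843 6.3992 0.9818 0.0000
42.6929 25.9810 10.1252 1.7693 0.0000 0.0000
49.3035 34.3286 15.7114 3.1883 0.0000 0.0000 0.0000
54.5279 42.6929 23.7451 5.7455 0.0000 0.0000 0.0000 0.0000
58.6569 49.3035 34.3286 10.3537 0.0000 0.0000 0.0000 0.0000 0.0000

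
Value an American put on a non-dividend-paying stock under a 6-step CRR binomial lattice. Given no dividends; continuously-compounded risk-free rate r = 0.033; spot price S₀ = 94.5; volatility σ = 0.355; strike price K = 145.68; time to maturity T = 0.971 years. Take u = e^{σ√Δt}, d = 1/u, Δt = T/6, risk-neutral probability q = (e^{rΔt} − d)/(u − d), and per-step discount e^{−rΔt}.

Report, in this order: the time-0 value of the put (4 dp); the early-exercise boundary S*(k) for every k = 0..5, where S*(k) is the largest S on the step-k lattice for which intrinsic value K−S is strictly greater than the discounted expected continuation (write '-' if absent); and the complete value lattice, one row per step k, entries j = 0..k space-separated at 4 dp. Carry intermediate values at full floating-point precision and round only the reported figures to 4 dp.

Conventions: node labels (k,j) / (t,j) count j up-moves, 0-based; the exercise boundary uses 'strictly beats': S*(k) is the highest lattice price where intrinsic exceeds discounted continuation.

Δt=0.16183, u=1.15351, d=0.86692, q=0.48304, disc=e^(-rΔt)=0.99467
k=6 terminal: V=max(K-S,0) → 105.5657 92.3043 74.6589 51.1800 19.9392 0.0000 0.0000
k=5: j=0 S=46.2723 intr=99.4077 cont=98.6318 V=99.4077[EX]; j=1 S=61.5695 intr=84.1105 cont=83.3346 V=84.1105[EX]; j=2 S=81.9237 intr=63.7563 cont=62.9803 V=63.7563[EX]; j=3 S=109.0069 intr=36.6731 cont=35.8972 V=36.6731[EX]; j=4 S=145.0435 intr=0.6365 cont=10.2529 V=10.2529[hold]; j=5 S=192.9934 intr=0.0000 cont=0.0000 V=0.0000[hold]  S*(5)=109.0069
k=4: j=0 S=53.3757 intr=92.3043 cont=91.5284 V=92.3043[EX]; j=1 S=71.0211 intr=74.6589 cont=73.8829 V=74.6589[EX]; j=2 S=94.5000 intr=51.1800 cont=50.4041 V=51.1800[EX]; j=3 S=125.7408 intr=19.9392 cont=23.7837 V=23.7837[hold]; j=4 S=167.3094 intr=0.0000 cont=5.2721 V=5.2721[hold]  S*(4)=94.5000
k=3: j=0 S=61.5695 intr=84.1105 cont=83.3346 V=84.1105[EX]; j=1 S=81.9237 intr=63.7563 cont=62.9803 V=63.7563[EX]; j=2 S=109.0069 intr=36.6731 cont=37.7443 V=37.7443[hold]; j=3 S=145.0435 intr=0.6365 cont=14.7627 V=14.7627[hold]  S*(3)=81.9237
k=2: j=0 S=71.0211 intr=74.6589 cont=73.8829 V=74.6589[EX]; j=1 S=94.5000 intr=51.1800 cont=50.9187 V=51.1800[EX]; j=2 S=125.7408 intr=19.9392 cont=26.5013 V=26.5013[hold]  S*(2)=94.5000
k=1: j=0 S=81.9237 intr=63.7563 cont=62.9803 V=63.7563[EX]; j=1 S=109.0069 intr=36.6731 cont=39.0501 V=39.0501[hold]  S*(1)=81.9237
k=0: j=0 S=94.5000 intr=51.1800 cont=51.5461 V=51.5461[hold]  S*(0)=-

price = 51.5461
boundary = - 81.9237 94.5000 81.9237 94.5000 109.0069
tree:
51.5461
63.7563 39.0501
74.6589 51.1800 26.5013
84.1105 63.7563 37.7443 14.7627
92.3043 74.6589 51.1800 23.7837 5.2721
99.4077 84.1105 63.7563 36.6731 10.2529 0.0000
105.5657 92.3043 74.6589 51.1800 19.9392 0.0000 0.0000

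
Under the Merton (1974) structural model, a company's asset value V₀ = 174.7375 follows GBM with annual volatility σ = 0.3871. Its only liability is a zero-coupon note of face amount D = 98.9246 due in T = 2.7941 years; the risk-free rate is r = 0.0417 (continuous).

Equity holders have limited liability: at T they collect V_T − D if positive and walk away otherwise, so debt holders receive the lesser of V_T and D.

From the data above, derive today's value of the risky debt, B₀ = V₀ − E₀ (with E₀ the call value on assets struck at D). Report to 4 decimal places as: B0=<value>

B0=82.2779

Apply the equity-as-call identities (strike 98.9246, horizon 2.7941 years):
d₁ = [ln(V₀/D) + (r + σ²/2)T] / (σ√T)
   = [ln(174.7375/98.9246) + (0.0417 + 0.5·0.3871²)·2.7941] / (0.3871·√2.7941)
   = [0.568927 + 0.325857] / 0.647059 = 1.382846
d₂ = d₁ − σ√T = 1.382846 − 0.647059 = 0.735787
N(d₁) = 0.916644,  N(d₂) = 0.769070,  e^(−rT) = 0.890018
E₀ = V₀·N(d₁) − D·e^(−rT)·N(d₂)
   = 174.7375·0.916644 − 98.9246·0.890018·0.769070 = 92.459606
B₀ = V₀ − E₀ = 174.7375 − 92.459606 = 82.277894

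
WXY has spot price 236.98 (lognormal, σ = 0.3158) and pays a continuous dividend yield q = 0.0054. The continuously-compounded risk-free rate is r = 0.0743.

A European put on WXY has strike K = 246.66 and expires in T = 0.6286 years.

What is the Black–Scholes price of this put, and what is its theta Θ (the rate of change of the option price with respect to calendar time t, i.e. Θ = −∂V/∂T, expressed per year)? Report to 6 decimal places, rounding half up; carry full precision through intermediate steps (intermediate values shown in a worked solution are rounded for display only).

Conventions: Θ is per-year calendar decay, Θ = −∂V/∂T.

price = 23.106924
Θ = -9.627854

σ√T = 0.3158·√0.6286 = 0.250380
d₁ = (ln(S/K) + (r−q+σ²/2)T) / (σ√T) = (ln(236.98/246.66) + (0.0743−0.0054+0.3158²/2)·0.6286) / 0.250380 = (-0.040035 + 0.074656) / 0.250380 = 0.138272
d₂ = d₁ − σ√T = 0.138272 − 0.250380 = -0.112108
e^{−rT} = 0.954369
e^{−qT} = 0.996611
N(−d₁) = 0.445013,  N(−d₂) = 0.544631
Put price V = K·e^{−rT}·N(−d₂) − S·e^{−qT}·N(−d₁) = 128.208699 − 105.101775 = 23.106924
φ(d₁) = (1/√(2π))·e^{−d₁²/2} = 0.395147
Θ = −S·e^{−qT}·φ(d₁)·σ/(2√T) − q·S·e^{−qT}·N(−d₁) + r·K·e^{−rT}·N(−d₂) = −18.586211 − 0.567550 + 9.525906 = -9.627854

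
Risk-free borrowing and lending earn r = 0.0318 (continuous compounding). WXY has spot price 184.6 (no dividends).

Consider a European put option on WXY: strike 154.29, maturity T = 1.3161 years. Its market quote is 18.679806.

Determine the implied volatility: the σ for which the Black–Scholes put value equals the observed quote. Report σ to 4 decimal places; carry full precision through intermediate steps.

sigma = 0.4522

At σ = 0.4522 the Black–Scholes value reproduces the quote:
σ√T = 0.4522·√1.3161 = 0.518770
d₁ = (ln(S/K) + (r+σ²/2)T) / (σ√T) = (ln(184.6/154.29) + (0.0318+0.4522²/2)·1.3161) / 0.518770 = (0.179357 + 0.176413) / 0.518770 = 0.685796
d₂ = d₁ − σ√T = 0.685796 − 0.518770 = 0.167026
e^{−rT} = 0.959012
N(−d₁) = 0.246421,  N(−d₂) = 0.433675
V = K·e^{−rT}·N(−d₂) − S·N(−d₁) = 64.169090 − 45.489284 = 18.679806 (equal to the quote); since ∂V/∂σ > 0 for all σ, the implied volatility is unique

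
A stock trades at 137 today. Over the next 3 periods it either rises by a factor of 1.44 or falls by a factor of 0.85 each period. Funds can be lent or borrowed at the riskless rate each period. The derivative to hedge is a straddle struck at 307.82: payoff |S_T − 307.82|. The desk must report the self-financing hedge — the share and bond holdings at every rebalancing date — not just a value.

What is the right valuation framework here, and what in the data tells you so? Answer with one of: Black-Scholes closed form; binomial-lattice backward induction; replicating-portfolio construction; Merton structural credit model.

Key observation: the deliverable is the dynamic trading strategy on the 3-step tree (spot 137, moves 1.44 and 0.85), so the valuation must go through the node-by-node replicating-portfolio solve.

framework: replicating-portfolio construction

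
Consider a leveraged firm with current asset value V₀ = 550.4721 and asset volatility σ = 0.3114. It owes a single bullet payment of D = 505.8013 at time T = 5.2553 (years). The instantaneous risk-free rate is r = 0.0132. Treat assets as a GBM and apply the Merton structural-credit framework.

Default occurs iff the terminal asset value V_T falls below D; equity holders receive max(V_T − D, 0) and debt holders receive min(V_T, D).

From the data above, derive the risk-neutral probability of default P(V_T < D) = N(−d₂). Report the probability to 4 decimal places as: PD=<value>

PD=0.5561

Equity is a call on the firm's assets struck at D = 505.8013:
d₁ = [ln(V₀/D) + (r + σ²/2)T] / (σ√T)
   = [ln(550.4721/505.8013) + (0.0132 + 0.5·0.3114²)·5.2553] / (0.3114·√5.2553)
   = [0.084632 + 0.324173] / 0.713867 = 0.572663
d₂ = d₁ − σ√T = 0.572663 − 0.713867 = -0.141204
risk-neutral PD = N(−d₂) = N(0.141204) = 0.556146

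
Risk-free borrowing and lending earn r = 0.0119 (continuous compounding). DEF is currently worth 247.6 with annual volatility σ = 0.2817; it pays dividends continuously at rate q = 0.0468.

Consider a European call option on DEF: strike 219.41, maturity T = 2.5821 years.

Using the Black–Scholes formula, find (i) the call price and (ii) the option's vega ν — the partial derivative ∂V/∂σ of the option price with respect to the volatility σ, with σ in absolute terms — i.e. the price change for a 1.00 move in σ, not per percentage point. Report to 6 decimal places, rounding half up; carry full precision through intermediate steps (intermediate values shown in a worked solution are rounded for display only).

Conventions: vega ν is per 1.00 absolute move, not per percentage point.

σ√T = 0.2817·√2.5821 = 0.452661
d₁ = (ln(S/K) + (r−q+σ²/2)T) / (σ√T) = (ln(247.6/219.41) + (0.0119−0.0468+0.2817²/2)·2.5821) / 0.452661 = (0.120872 + 0.012336) / 0.452661 = 0.294278
d₂ = d₁ − σ√T = 0.294278 − 0.452661 = -0.158383
e^{−rT} = 0.969740
e^{−qT} = 0.886174
N(d₁) = 0.615727,  N(d₂) = 0.437077
Call price V = S·e^{−qT}·N(d₁) − K·e^{−rT}·N(d₂) = 135.100787 − 92.997266 = 42.103521
φ(d₁) = (1/√(2π))·e^{−d₁²/2} = 0.382037
ν = S·e^{−qT}·φ(d₁)·√T = 134.698032

price = 42.103521
ν = 134.698032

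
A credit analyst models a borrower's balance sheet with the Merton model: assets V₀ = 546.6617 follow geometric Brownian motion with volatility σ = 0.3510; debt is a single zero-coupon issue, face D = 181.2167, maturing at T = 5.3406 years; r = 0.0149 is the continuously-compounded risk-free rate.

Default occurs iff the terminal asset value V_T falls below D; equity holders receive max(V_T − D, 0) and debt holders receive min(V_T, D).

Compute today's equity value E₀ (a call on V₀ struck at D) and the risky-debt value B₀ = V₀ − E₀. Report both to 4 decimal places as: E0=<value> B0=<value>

E0=386.7403 B0=159.9214

Equity is a call on the firm's assets struck at D = 181.2167:
d₁ = [ln(V₀/D) + (r + σ²/2)T] / (σ√T)
   = [ln(546.6617/181.2167) + (0.0149 + 0.5·0.3510²)·5.3406] / (0.3510·√5.3406)
   = [1.104137 + 0.408559] / 0.811152 = 1.864873
d₂ = d₁ − σ√T = 1.864873 − 0.811152 = 1.053721
N(d₁) = 0.968900,  N(d₂) = 0.853995,  e^(−rT) = 0.923509
E₀ = V₀·N(d₁) − D·e^(−rT)·N(d₂)
   = 546.6617·0.968900 − 181.2167·0.923509·0.853995 = 386.740266
B₀ = V₀ − E₀ = 546.6617 − 386.740266 = 159.921434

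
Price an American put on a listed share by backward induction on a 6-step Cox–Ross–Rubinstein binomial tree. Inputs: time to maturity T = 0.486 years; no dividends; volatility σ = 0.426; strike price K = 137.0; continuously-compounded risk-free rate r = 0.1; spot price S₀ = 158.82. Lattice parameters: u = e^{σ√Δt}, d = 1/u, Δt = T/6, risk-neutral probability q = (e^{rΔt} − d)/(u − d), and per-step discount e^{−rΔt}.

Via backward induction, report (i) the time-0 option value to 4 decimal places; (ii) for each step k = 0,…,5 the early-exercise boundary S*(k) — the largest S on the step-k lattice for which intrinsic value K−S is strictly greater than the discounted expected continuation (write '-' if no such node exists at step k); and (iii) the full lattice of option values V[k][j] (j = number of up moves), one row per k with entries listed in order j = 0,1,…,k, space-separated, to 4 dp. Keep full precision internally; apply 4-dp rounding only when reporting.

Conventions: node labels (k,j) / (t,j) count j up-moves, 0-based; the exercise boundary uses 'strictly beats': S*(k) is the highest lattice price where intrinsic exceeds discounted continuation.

Δt=0.08100  u=1.12890  d=0.88582  q=0.50318  discount=0.99193
step 6 (expiry): payoffs max(K−S,0) = 60.2678 39.2117 12.3776 0.0000 0.0000 0.0000 0.0000
step 5: (k=5,j=0): S=86.6228, K−S=50.3772, hold=49.2720 ⇒ V=50.3772 exercise | (k=5,j=1): S=110.3930, K−S=26.6070, hold=25.5018 ⇒ V=26.6070 exercise | (k=5,j=2): S=140.6859, K−S=0.0000, hold=6.0998 ⇒ V=6.0998 continue | (k=5,j=3): S=179.2915, K−S=0.0000, hold=0.0000 ⇒ V=0.0000 continue | (k=5,j=4): S=228.4910, K−S=0.0000, hold=0.0000 ⇒ V=0.0000 continue | (k=5,j=5): S=291.1912, K−S=0.0000, hold=0.0000 ⇒ V=0.0000 continue  boundary S*=110.3930
step 4: (k=4,j=0): S=97.7883, K−S=39.2117, hold=38.1065 ⇒ V=39.2117 exercise | (k=4,j=1): S=124.6224, K−S=12.3776, hold=16.1567 ⇒ V=16.1567 continue | (k=4,j=2): S=158.8200, K−S=0.0000, hold=3.0060 ⇒ V=3.0060 continue | (k=4,j=3): S=202.4018, K−S=0.0000, hold=0.0000 ⇒ V=0.0000 continue | (k=4,j=4): S=257.9429, K−S=0.0000, hold=0.0000 ⇒ V=0.0000 continue  boundary S*=97.7883
step 3: (k=3,j=0): S=110.3930, K−S=26.6070, hold=27.3881 ⇒ V=27.3881 continue | (k=3,j=1): S=140.6859, K−S=0.0000, hold=9.4625 ⇒ V=9.4625 continue | (k=3,j=2): S=179.2915, K−S=0.0000, hold=1.4814 ⇒ V=1.4814 continue | (k=3,j=3): S=228.4910, K−S=0.0000, hold=0.0000 ⇒ V=0.0000 continue  boundary S*=-
step 2: (k=2,j=0): S=124.6224, K−S=12.3776, hold=18.2200 ⇒ V=18.2200 continue | (k=2,j=1): S=158.8200, K−S=0.0000, hold=5.4026 ⇒ V=5.4026 continue | (k=2,j=2): S=202.4018, K−S=0.0000, hold=0.7300 ⇒ V=0.7300 continue  boundary S*=-
step 1: (k=1,j=0): S=140.6859, K−S=0.0000, hold=11.6755 ⇒ V=11.6755 continue | (k=1,j=1): S=179.2915, K−S=0.0000, hold=3.0268 ⇒ V=3.0268 continue  boundary S*=-
step 0: (k=0,j=0): S=158.8200, K−S=0.0000, hold=7.2646 ⇒ V=7.2646 continue  boundary S*=-

price = 7.2646
boundary = - - - - 97.7883 110.3930
tree:
7.2646
11.6755 3.0268
18.2200 5.4026 0.7300
27.3881 9.4625 1.4814 0.0000
39.2117 16.1567 3.0060 0.0000 0.0000
50.3772 26.6070 6.0998 0.0000 0.0000 0.0000
60.2678 39.2117 12.3776 0.0000 0.0000 0.0000 0.0000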